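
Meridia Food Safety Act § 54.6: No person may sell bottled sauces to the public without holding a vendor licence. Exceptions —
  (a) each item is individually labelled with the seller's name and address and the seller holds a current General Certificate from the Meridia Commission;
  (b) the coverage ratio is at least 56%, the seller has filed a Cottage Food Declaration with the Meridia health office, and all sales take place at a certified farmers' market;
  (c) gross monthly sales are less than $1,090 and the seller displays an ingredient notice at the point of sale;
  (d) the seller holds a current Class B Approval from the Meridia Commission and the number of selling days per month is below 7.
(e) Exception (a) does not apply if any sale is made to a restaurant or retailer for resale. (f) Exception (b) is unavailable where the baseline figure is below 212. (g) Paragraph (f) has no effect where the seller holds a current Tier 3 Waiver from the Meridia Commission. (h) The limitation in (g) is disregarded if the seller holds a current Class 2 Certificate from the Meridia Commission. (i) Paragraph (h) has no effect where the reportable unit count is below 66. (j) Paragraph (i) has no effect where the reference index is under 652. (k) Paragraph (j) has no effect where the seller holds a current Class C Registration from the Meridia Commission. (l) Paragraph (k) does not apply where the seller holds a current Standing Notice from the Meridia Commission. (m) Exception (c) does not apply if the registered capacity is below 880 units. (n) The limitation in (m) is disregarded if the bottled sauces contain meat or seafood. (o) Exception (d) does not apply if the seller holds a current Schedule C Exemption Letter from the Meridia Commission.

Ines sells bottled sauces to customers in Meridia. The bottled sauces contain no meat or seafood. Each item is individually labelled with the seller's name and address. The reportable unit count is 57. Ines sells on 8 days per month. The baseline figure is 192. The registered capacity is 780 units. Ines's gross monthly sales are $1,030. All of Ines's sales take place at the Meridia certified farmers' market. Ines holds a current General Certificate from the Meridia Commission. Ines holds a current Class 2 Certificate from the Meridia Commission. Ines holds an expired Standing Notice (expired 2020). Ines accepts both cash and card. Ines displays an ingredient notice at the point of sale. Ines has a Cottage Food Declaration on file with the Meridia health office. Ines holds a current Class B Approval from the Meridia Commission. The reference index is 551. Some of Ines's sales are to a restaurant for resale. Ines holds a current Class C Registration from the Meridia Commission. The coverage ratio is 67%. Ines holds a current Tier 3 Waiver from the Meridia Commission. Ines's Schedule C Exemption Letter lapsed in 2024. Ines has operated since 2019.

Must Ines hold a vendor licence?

Exception (a)'s conditions are all satisfied: items are individually labelled; a current General Certificate is held. But applying paragraph (e): (e) operates — some sales are to a restaurant for resale. (a) is therefore removed.
All of (b)'s requirements are met (the coverage ratio is 67%, meeting the 56% threshold; a Cottage Food Declaration is on file; all sales are at a certified farmers' market). Considering the limiting provisions: (f) would limit (b) — the baseline figure is 192, below the 212 limit — but (g) sets (f) aside: (g) is triggered — a current Tier 3 Waiver is held. (h) would limit (g) — a current Class 2 Certificate is held — but (i) sets (h) aside: (i) operates against (h): the reportable unit count is 57, below the 66 limit. (j) would limit (i) — the reference index is 551, under the 652 limit — but (k) sets (j) aside: (k) is triggered — a current Class C Registration is held. (l), which would lift (k), is inapplicable — the Standing Notice is not current. So (b) applies.
All of (c)'s requirements are met (gross monthly sales are $1,030, less than the $1,090 limit; an ingredient notice is displayed). But: (m) operates against (c): the registered capacity is 780 units, below the 880 units limit. (n) does not operate here (the bottled sauces contain no meat or seafood), so (m) stands. Exception (c) does not apply.
Exception (d) does not apply: the number of selling days per month is 8, not below 7.

No — exception (b) applies; Ines is not required to hold a vendor licence.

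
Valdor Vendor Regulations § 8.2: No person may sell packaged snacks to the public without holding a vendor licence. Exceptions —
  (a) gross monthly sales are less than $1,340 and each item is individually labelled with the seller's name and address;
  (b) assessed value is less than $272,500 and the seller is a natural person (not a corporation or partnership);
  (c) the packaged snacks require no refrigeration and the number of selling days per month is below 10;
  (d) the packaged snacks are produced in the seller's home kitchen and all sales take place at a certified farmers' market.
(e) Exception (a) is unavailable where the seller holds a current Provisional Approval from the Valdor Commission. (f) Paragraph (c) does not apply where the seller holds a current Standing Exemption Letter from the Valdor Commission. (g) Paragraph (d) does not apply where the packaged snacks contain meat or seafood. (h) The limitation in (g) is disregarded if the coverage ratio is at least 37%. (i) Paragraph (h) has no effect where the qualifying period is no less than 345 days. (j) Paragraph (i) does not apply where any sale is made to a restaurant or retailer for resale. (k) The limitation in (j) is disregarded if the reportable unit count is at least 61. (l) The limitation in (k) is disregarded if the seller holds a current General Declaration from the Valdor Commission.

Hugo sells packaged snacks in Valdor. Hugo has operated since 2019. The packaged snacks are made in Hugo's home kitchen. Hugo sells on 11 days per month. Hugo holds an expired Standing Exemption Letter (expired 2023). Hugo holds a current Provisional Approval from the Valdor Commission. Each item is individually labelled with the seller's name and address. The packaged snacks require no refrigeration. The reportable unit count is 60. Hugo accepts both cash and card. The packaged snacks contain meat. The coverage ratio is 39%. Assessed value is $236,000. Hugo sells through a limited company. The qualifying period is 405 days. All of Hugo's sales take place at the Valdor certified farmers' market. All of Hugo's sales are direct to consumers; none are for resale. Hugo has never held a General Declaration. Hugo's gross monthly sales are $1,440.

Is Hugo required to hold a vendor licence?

Yes — Hugo must hold a vendor licence.

Exception (a) fails — gross monthly sales are $1,440, not less than $1,340.
Exception (b) fails — the seller operates through a limited company.
Exception (c) fails — the number of selling days per month is 11, not below 10.
Exception (d) is satisfied on its face — the packaged snacks are home-kitchen produced; all sales are at a certified farmers' market. However, paragraphs (g)–(l) must be considered: (g) operates against (d): the packaged snacks contain meat. (h) applies (the coverage ratio is 39%, meeting the 37% threshold), but is itself disapplied by (i): (i) is engaged — the qualifying period is 405 days, meeting the 345 days threshold. (j) is not engaged (no sales are for resale), so (i) stands. (d) is therefore removed.
None of the exceptions is available; § 8.2 applies in full.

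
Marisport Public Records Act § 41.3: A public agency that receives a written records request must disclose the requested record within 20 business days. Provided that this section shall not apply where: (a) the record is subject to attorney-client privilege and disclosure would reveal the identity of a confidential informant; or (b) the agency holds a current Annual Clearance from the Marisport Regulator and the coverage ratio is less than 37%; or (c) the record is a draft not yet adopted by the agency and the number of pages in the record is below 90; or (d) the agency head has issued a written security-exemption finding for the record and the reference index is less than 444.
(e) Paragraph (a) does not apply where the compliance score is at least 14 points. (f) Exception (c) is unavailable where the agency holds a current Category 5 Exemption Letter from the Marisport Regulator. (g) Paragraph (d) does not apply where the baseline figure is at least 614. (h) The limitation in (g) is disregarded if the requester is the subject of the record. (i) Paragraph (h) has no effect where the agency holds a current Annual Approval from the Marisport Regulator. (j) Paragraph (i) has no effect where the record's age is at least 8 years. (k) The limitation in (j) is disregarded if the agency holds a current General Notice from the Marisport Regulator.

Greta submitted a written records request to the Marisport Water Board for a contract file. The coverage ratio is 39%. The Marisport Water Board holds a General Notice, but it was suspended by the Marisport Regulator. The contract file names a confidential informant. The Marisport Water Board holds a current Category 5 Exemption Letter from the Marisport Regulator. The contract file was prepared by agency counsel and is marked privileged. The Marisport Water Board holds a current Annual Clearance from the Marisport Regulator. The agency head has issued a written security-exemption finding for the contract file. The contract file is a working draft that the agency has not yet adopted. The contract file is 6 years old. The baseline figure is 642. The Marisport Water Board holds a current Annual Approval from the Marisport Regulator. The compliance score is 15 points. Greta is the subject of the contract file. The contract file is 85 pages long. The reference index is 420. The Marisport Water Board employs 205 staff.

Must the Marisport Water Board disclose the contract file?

Yes — the Marisport Water Board must disclose the contract file.

All of (a)'s requirements are met (the contract file is privileged; the contract file names a confidential informant). Turning to paragraph (e): (e) operates — the compliance score is 15 points, meeting the 14 points threshold. Exception (a) does not apply.
Exception (b) requires that the coverage ratio is less than 37%; but the coverage ratio is 39%, not less than 37%, so (b) is unavailable.
Exception (c)'s conditions are all satisfied: the contract file is an unadopted draft; the number of pages in the record is 85, below the 90 limit. But applying paragraph (f): (f) operates against (c): a current Category 5 Exemption Letter is held. Exception (c) does not apply.
Exception (d) is satisfied on its face — a written security-exemption finding has been issued; the reference index is 420, less than the 444 limit. However, paragraphs (g)–(k) must be considered: (g) is triggered — the baseline figure is 642, meeting the 614 threshold. (h) would limit (g) — Greta is the subject of the contract file — but (i) sets (h) aside: (i) operates against (h): a current Annual Approval is held. (j) is inapplicable (the record's age is 6 years, short of 8 years), so (i) stands. Exception (d) does not apply.
None of the exceptions is available; § 41.3 applies in full.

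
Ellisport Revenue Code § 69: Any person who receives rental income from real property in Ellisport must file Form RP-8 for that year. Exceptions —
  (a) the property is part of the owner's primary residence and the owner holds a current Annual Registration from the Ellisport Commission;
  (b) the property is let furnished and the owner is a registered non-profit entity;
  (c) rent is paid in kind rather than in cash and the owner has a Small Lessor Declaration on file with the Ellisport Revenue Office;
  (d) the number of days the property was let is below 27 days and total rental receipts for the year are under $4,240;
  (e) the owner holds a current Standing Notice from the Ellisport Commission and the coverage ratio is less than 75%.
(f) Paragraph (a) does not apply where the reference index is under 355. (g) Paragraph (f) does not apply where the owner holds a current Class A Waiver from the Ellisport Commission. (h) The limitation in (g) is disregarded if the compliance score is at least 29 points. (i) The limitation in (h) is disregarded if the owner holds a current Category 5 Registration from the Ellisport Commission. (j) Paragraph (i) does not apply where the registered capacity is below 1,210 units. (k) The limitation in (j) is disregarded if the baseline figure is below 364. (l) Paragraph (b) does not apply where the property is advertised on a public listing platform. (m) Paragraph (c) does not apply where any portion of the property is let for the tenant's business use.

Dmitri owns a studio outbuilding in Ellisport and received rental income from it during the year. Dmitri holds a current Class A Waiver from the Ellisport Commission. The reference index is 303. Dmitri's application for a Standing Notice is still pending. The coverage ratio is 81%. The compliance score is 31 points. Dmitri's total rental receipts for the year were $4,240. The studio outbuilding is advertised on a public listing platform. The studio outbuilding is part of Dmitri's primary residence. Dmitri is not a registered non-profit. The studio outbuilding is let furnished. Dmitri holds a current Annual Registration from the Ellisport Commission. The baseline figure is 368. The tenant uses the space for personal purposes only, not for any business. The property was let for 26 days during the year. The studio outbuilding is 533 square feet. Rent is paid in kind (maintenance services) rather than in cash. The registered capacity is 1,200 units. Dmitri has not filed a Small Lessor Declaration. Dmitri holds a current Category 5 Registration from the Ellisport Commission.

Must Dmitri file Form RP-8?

Yes — Dmitri must file Form RP-8.

Exception (a)'s conditions are all satisfied: the studio outbuilding is part of the primary residence; a current Annual Registration is held. However, paragraphs (f)–(k) must be considered: (f) operates against (a): the reference index is 303, under the 355 limit. (g) would limit (f) — a current Class A Waiver is held — but (h) sets (g) aside: (h) operates against (g): the compliance score is 31 points, meeting the 29 points threshold. (i) is triggered (a current Category 5 Registration is held), but is itself disapplied by (j): (j) operates against (i): the registered capacity is 1,200 units, below the 1,210 units limit. (k) does not operate here (the baseline figure is 368, not below 364), so (j) stands. So (a) is unavailable.
Exception (b) fails — Dmitri is not a registered non-profit.
Exception (c) does not apply: no Small Lessor Declaration is on file.
Exception (d) does not apply: total rental receipts for the year are $4,240, not under $4,240.
Exception (e) requires that the owner holds a current Standing Notice from the Ellisport Commission; but no current Standing Notice is held, so (e) is unavailable.
None of the exceptions is available; § 69 applies in full.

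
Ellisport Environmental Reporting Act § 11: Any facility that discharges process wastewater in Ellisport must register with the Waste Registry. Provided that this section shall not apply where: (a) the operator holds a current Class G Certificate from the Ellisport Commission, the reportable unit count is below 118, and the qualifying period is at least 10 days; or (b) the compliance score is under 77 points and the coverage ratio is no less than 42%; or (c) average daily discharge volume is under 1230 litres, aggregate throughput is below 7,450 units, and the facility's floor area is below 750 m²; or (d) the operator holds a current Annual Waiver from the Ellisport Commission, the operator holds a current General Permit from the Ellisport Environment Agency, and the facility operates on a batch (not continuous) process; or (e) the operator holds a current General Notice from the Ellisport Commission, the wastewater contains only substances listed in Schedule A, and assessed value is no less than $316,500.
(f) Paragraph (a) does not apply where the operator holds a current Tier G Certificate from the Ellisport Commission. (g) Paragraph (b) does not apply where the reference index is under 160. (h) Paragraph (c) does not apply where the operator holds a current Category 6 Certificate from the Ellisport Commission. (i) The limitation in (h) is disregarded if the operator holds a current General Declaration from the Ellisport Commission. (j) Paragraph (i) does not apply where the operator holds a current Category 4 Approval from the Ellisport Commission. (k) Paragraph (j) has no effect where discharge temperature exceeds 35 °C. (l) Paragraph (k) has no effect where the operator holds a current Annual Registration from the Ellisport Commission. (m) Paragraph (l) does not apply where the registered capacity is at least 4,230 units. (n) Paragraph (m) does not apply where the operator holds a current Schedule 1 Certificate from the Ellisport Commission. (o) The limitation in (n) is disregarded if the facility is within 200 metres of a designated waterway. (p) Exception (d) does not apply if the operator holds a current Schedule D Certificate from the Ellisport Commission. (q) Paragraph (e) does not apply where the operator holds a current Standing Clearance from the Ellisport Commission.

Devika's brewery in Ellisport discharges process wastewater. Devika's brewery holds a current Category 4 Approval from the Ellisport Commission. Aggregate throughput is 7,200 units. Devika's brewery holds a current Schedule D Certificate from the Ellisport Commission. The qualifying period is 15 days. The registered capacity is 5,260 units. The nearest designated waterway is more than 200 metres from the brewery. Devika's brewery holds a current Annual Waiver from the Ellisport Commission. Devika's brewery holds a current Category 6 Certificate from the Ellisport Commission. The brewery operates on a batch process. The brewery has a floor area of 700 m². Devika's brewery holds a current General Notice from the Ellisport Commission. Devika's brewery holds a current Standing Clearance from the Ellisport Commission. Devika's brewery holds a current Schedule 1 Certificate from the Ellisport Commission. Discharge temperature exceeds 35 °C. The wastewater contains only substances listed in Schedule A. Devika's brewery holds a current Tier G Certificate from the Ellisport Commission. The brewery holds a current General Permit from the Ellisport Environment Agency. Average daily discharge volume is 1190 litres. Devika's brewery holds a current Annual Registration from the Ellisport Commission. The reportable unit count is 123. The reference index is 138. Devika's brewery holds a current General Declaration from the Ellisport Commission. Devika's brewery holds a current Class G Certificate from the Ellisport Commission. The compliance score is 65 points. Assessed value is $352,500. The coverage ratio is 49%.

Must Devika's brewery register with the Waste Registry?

Exception (a) does not apply: the reportable unit count is 123, not below 118.
Exception (b) is satisfied on its face — the compliance score is 65 points, under the 77 points limit; the coverage ratio is 49%, meeting the 42% threshold. Turning to paragraph (g): (g) operates against (b): the reference index is 138, under the 160 limit. So (b) is unavailable.
Exception (c)'s conditions are all satisfied: average daily discharge volume is 1190 litres, under the 1230 litres limit; aggregate throughput is 7,200 units, below the 7,450 units limit; the facility's floor area is 700 m², below the 750 m² limit. But: (h) is triggered — a current Category 6 Certificate is held. (i) is engaged (a current General Declaration is held), but is itself disapplied by (j): (j) operates against (i): a current Category 4 Approval is held. (k) would limit (j) — discharge temperature exceeds 35 °C — but (l) sets (k) aside: (l) applies — a current Annual Registration is held. (m) is engaged (the registered capacity is 5,260 units, meeting the 4,230 units threshold), but is overridden by (n): (n) operates against (m): a current Schedule 1 Certificate is held. (o) is not engaged (the brewery is more than 200 m from any designated waterway), so (n) stands. Exception (c) does not apply.
Exception (d): a current Annual Waiver is held; a current General Permit is held; the facility operates on a batch process — every condition holds. But applying paragraph (p): (p) applies — a current Schedule D Certificate is held. Exception (d) does not apply.
Exception (e)'s conditions are all satisfied: a current General Notice is held; the wastewater is Schedule-A-only; assessed value is $352,500, meeting the $316,500 threshold. Turning to paragraph (q): (q) is triggered — a current Standing Clearance is held. So (e) is unavailable.
No exception is made out. Devika's brewery falls within the general rule.

Yes — Devika's brewery must register with the Waste Registry.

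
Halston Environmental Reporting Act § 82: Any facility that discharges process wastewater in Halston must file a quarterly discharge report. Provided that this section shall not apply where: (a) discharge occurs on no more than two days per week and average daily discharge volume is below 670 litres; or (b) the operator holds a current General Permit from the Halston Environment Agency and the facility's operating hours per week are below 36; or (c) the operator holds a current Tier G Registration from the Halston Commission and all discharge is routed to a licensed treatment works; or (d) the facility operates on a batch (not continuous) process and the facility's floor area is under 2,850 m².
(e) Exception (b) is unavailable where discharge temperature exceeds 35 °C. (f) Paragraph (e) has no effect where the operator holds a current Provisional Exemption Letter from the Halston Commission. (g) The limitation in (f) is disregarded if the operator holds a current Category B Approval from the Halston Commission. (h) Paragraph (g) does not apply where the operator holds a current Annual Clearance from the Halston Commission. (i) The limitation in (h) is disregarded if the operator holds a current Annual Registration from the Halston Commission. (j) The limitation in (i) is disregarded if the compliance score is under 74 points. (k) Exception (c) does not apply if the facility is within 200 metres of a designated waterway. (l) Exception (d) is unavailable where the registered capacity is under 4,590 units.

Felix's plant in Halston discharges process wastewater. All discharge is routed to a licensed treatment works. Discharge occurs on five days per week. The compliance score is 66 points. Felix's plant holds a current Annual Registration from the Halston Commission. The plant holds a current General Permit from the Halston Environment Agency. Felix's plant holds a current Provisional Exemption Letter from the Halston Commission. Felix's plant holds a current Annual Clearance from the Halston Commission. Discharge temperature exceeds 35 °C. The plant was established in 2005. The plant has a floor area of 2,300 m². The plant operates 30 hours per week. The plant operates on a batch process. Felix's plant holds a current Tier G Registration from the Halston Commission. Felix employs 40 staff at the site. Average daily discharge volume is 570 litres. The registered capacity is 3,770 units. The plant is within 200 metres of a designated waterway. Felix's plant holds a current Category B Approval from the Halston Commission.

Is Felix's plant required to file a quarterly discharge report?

Exception (a) fails — discharge occurs on five days per week.
Exception (b)'s conditions are all satisfied: a current General Permit is held; the facility's operating hours per week are 30, below the 36 limit. Applying paragraphs (e)–(j): (e) is engaged (discharge temperature exceeds 35 °C), but is set aside by (f): (f) operates — a current Provisional Exemption Letter is held. (g) is engaged (a current Category B Approval is held), but is overridden by (h): (h) operates against (g): a current Annual Clearance is held. (i) is triggered (a current Annual Registration is held), but is overridden by (j): (j) operates against (i): the compliance score is 66 points, under the 74 points limit. Exception (b) stands.
Exception (c)'s conditions are all satisfied: a current Tier G Registration is held; discharge is routed to a licensed treatment works. But applying paragraph (k): (k) operates against (c): the plant is within 200 m of a designated waterway. (c) is therefore removed.
Exception (d)'s conditions are all satisfied: the facility operates on a batch process; the facility's floor area is 2,300 m², under the 2,850 m² limit. However, paragraph (l) must be considered: (l) applies — the registered capacity is 3,770 units, under the 4,590 units limit. (d) is therefore removed.

No — exception (b) applies; Felix's plant is not required to file a quarterly discharge report.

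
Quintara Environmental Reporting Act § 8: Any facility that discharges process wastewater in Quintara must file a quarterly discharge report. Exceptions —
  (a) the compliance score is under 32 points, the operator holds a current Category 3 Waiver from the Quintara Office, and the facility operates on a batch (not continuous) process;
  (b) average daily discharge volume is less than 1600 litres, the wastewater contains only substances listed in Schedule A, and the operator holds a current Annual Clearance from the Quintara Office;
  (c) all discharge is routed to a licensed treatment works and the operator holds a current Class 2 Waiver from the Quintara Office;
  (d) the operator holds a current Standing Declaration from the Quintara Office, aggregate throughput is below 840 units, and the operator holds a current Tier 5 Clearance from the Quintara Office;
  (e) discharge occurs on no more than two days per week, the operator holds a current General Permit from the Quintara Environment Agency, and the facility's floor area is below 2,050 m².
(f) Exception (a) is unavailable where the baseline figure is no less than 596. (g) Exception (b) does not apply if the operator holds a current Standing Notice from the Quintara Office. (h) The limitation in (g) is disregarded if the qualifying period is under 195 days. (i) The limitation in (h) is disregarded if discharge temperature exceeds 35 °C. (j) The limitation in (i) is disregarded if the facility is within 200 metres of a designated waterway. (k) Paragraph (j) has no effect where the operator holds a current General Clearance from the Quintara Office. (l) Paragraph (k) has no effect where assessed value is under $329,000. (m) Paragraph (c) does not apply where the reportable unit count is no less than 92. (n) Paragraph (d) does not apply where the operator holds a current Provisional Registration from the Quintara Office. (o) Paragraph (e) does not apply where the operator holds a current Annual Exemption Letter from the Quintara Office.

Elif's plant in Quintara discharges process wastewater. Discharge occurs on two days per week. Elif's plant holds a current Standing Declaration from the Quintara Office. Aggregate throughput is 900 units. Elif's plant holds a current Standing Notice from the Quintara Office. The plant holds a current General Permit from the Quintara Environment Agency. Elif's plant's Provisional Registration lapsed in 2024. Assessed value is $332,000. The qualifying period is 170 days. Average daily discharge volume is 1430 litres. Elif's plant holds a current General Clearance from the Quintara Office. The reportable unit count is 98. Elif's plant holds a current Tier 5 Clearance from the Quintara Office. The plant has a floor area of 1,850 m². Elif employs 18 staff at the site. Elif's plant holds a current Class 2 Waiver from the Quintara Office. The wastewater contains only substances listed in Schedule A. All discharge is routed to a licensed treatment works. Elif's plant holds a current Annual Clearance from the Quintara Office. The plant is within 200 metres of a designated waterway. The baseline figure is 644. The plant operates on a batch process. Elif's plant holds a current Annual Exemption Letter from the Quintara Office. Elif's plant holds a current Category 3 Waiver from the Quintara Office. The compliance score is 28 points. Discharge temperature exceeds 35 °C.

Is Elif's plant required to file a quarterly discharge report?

All of (a)'s requirements are met (the compliance score is 28 points, under the 32 points limit; a current Category 3 Waiver is held; the facility operates on a batch process). Turning to paragraph (f): (f) is triggered — the baseline figure is 644, meeting the 596 threshold. So (a) is unavailable.
Exception (b) is satisfied on its face — average daily discharge volume is 1430 litres, less than the 1600 litres limit; the wastewater is Schedule-A-only; a current Annual Clearance is held. Turning to paragraphs (g)–(l): (g) operates against (b): a current Standing Notice is held. (h) operates (the qualifying period is 170 days, under the 195 days limit), but is itself disapplied by (i): (i) operates against (h): discharge temperature exceeds 35 °C. (j) is triggered (the plant is within 200 m of a designated waterway), but is itself disapplied by (k): (k) operates against (j): a current General Clearance is held. (l), which would lift (k), does not operate here — assessed value is $332,000, not under $329,000. Exception (b) does not apply.
Exception (c) is satisfied on its face — discharge is routed to a licensed treatment works; a current Class 2 Waiver is held. Turning to paragraph (m): (m) operates — the reportable unit count is 98, meeting the 92 threshold. So (c) is unavailable.
Exception (d) does not apply: aggregate throughput is 900 units, not below 840 units.
Exception (e)'s conditions are all satisfied: discharge occurs on no more than two days per week; a current General Permit is held; the facility's floor area is 1,850 m², below the 2,050 m² limit. But applying paragraph (o): (o) operates against (e): a current Annual Exemption Letter is held. (e) is therefore removed.
No exception displaces § 8.

Yes — Elif's plant must file a quarterly discharge report.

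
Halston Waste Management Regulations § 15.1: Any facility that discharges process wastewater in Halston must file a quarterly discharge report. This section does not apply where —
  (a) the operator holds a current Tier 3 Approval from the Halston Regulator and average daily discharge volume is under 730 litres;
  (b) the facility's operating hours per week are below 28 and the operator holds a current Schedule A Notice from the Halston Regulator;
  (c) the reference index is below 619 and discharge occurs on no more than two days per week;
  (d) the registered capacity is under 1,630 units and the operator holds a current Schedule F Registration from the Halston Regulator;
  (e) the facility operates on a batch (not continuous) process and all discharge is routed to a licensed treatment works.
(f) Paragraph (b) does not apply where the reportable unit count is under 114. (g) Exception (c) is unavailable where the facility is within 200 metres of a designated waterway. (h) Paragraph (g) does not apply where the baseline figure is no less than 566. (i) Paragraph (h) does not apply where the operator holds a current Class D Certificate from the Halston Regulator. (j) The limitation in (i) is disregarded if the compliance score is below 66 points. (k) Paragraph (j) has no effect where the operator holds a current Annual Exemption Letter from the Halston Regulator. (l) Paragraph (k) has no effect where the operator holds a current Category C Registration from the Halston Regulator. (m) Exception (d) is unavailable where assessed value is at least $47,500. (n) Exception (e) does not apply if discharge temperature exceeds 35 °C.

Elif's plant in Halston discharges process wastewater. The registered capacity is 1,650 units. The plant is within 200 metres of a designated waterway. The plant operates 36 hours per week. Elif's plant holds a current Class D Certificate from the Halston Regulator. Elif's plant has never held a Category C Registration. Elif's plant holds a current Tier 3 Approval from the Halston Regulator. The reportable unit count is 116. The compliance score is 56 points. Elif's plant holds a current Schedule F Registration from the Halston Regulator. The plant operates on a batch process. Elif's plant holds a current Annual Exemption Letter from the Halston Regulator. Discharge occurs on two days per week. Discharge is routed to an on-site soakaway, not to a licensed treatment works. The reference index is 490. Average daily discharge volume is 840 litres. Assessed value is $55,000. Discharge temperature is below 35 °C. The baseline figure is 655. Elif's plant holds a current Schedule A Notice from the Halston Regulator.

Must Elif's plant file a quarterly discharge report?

Exception (a) requires that average daily discharge volume is under 730 litres; but average daily discharge volume is 840 litres, not under 730 litres, so (a) is unavailable.
Exception (b) fails — the facility's operating hours per week are 36, not below 28.
Exception (c) is satisfied on its face — the reference index is 490, below the 619 limit; discharge occurs on no more than two days per week. But applying paragraphs (g)–(l): (g) operates against (c): the plant is within 200 m of a designated waterway. (h) operates (the baseline figure is 655, meeting the 566 threshold), but is set aside by (i): (i) operates — a current Class D Certificate is held. (j) applies (the compliance score is 56 points, below the 66 points limit), but is set aside by (k): (k) applies — a current Annual Exemption Letter is held. (l) is not triggered (no current Category C Registration is held), so (k) stands. So (c) is unavailable.
Exception (d) fails — the registered capacity is 1,650 units, not under 1,630 units.
Exception (e) fails — discharge is not routed to a licensed treatment works.
None of the exceptions is available; § 15.1 applies in full.

Yes — Elif's plant must file a quarterly discharge report.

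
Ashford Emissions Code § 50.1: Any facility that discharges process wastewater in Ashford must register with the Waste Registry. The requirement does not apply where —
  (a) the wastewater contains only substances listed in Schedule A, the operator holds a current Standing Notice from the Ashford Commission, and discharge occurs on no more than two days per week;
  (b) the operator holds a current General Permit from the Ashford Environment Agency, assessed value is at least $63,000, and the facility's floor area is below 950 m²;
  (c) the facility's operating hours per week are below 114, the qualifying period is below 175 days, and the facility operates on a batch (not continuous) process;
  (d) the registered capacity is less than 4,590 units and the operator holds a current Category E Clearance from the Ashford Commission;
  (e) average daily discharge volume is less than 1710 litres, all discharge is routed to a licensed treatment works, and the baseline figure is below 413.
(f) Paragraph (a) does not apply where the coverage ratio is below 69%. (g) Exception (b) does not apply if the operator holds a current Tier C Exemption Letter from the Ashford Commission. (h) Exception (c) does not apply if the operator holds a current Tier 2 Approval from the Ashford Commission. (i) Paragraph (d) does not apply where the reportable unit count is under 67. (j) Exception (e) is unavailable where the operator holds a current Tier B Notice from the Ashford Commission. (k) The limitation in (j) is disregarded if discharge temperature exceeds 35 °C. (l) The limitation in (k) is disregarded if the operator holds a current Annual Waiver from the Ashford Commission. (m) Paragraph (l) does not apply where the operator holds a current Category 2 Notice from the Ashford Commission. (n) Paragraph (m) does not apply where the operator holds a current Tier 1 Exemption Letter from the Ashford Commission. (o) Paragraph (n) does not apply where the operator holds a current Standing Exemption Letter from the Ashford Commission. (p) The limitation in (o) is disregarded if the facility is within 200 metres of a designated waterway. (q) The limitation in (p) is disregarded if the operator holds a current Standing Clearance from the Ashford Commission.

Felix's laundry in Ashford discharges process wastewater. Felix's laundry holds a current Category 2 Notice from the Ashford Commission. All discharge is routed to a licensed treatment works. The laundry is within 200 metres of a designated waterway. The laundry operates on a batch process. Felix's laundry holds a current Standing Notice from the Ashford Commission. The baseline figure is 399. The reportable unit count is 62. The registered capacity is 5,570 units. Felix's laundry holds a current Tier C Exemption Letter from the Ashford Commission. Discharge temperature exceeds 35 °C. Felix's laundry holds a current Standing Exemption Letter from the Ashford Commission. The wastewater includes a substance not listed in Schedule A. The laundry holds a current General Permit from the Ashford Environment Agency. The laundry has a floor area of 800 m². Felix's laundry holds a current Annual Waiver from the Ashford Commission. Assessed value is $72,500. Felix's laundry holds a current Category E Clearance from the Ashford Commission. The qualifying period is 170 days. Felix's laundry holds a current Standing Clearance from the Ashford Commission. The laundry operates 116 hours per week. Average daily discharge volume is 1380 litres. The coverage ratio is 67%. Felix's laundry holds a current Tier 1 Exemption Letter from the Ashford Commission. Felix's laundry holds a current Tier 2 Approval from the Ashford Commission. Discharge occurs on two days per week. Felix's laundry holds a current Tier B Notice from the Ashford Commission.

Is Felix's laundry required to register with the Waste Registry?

Exception (a) requires that the wastewater contains only substances listed in Schedule A; but the wastewater includes a non-Schedule-A substance, so (a) is unavailable.
Exception (b) is satisfied on its face — a current General Permit is held; assessed value is $72,500, meeting the $63,000 threshold; the facility's floor area is 800 m², below the 950 m² limit. But applying paragraph (g): (g) is triggered — a current Tier C Exemption Letter is held. So (b) is unavailable.
Exception (c) requires that the facility's operating hours per week are below 114; but the facility's operating hours per week are 116, not below 114, so (c) is unavailable.
Exception (d) does not apply: the registered capacity is 5,570 units, not less than 4,590 units.
All of (e)'s requirements are met (average daily discharge volume is 1380 litres, less than the 1710 litres limit; discharge is routed to a licensed treatment works; the baseline figure is 399, below the 413 limit). Under paragraphs (j)–(q): (j) would limit (e) — a current Tier B Notice is held — but (k) sets (j) aside: (k) operates against (j): discharge temperature exceeds 35 °C. (l) is engaged (a current Annual Waiver is held), but is itself disapplied by (m): (m) operates against (l): a current Category 2 Notice is held. (n) is triggered (a current Tier 1 Exemption Letter is held), but yields to (o): (o) operates — a current Standing Exemption Letter is held. (p) operates (the laundry is within 200 m of a designated waterway), but is set aside by (q): (q) is engaged — a current Standing Clearance is held. (e) remains available.

No — exception (e) applies; Felix's laundry is not required to register with the Waste Registry.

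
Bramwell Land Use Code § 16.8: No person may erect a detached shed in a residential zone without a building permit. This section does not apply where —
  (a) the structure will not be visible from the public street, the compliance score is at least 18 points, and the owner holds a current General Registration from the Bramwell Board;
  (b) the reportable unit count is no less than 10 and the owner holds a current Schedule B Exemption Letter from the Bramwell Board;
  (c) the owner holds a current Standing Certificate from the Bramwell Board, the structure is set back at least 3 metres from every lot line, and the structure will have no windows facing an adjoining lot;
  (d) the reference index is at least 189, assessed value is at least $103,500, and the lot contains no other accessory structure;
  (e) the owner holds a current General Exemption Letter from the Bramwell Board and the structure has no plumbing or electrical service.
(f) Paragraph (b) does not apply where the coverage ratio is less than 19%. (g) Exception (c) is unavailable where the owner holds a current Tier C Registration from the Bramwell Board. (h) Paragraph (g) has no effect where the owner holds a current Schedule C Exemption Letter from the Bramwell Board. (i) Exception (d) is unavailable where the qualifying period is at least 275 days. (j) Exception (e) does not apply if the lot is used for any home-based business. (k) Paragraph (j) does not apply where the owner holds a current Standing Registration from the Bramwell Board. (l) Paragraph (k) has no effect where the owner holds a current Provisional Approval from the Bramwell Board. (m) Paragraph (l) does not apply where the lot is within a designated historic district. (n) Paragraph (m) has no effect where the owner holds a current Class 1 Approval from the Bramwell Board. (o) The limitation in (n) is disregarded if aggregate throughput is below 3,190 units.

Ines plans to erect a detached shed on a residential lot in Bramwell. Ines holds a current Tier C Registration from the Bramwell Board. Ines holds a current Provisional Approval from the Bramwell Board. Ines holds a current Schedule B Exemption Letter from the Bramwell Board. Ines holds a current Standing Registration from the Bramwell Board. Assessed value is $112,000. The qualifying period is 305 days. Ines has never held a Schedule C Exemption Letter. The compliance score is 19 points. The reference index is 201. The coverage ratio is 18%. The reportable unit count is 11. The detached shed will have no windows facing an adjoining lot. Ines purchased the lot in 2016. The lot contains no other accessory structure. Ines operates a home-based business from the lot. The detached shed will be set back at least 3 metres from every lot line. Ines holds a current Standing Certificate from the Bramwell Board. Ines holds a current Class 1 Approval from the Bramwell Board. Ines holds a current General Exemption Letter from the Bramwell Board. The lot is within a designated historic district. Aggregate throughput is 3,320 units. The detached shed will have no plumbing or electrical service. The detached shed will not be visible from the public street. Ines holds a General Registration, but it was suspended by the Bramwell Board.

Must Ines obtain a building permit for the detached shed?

Yes — Ines must obtain a building permit.

Exception (a) does not apply: there is no General Registration in force.
Exception (b)'s conditions are all satisfied: the reportable unit count is 11, meeting the 10 threshold; a current Schedule B Exemption Letter is held. But: (f) applies — the coverage ratio is 18%, less than the 19% limit. (b) is therefore removed.
Exception (c)'s conditions are all satisfied: a current Standing Certificate is held; the setback is at least 3 m on every side; no windows face an adjoining lot. However, paragraphs (g)–(h) must be considered: (g) operates against (c): a current Tier C Registration is held. (h), which would lift (g), is not engaged — the Schedule C Exemption Letter is not current. (c) is therefore removed.
Exception (d) is satisfied on its face — the reference index is 201, meeting the 189 threshold; assessed value is $112,000, meeting the $103,500 threshold; the lot has no other accessory structure. But: (i) is triggered — the qualifying period is 305 days, meeting the 275 days threshold. (d) is therefore removed.
Exception (e) is satisfied on its face — a current General Exemption Letter is held; there is no plumbing or electrical service. But applying paragraphs (j)–(o): (j) operates against (e): a home-based business operates on the lot. (k) would limit (j) — a current Standing Registration is held — but (l) sets (k) aside: (l) operates against (k): a current Provisional Approval is held. (m) applies (the lot is in a historic district), but is itself disapplied by (n): (n) applies — a current Class 1 Approval is held. (o), which would lift (n), is inapplicable — aggregate throughput is 3,320 units, not below 3,190 units. (e) is therefore removed.
No exception applies. The general rule governs.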